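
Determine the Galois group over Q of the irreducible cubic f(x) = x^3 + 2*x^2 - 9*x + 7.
Gal(K/Q) = S_3 (symmetric group of order 6)

Compute the discriminant of x^3 + (2)*x^2 + (-9)*x + (7): Δ = -575. Since Δ is not a rational square, the Galois group is not contained in A_3; it must be the full S_3 (irreducibility of the cubic rules out anything smaller).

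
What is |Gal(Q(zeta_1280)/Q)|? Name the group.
|Gal(Q(zeta_1280)/Q)| = phi(1280) = 512; group ≅ (Z/1280Z)^* ≅ Z/2Z × Z/4Z × Z/64Z

The n-th cyclotomic polynomial Φ_1280(x) is the minimal polynomial of zeta_1280 over Q and has degree phi(1280) = 512. So Q(zeta_1280) is a degree-512 Galois extension with Galois group (Z/1280Z)^*. By CRT, (Z/1280Z)^* ≅ (Z/256Z)^* × (Z/5Z)^*. Each prime-power unit group is (Z/256Z)^* ≅ Z/2Z × Z/64Z; (Z/5Z)^* ≅ Z/4Z. Hence Gal(Q(zeta_1280)/Q) ≅ Z/2Z × Z/4Z × Z/64Z.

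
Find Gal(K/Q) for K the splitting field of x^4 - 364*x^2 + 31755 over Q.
Gal(K/Q) = V_4 (Klein four-group, Z/2Z × Z/2Z)

f factors as (x^2 - 219)(x^2 - 145), so the splitting field is K = Q(sqrt(219), sqrt(145)). The elements 219, 145, 31755 are all non-squares in Q, so sqrt(219) and sqrt(145) generate independent quadratic extensions. Thus [K:Q] = 4 and Gal(K/Q) is generated by the two order-2 automorphisms sqrt(219) ↦ -sqrt(219) and sqrt(145) ↦ -sqrt(145), giving V_4.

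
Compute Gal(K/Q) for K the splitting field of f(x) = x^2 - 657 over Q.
Gal(K/Q) = Z/2Z (cyclic of order 2)

x^2 - 657 is irreducible over Q since 657 is not a rational square. The splitting field Q(sqrt(657)) has degree 2 over Q, and its unique nontrivial automorphism is sqrt(657) ↦ -sqrt(657). Hence Gal(Q(sqrt(657))/Q) = Z/2Z.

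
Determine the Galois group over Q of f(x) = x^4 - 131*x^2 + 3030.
Gal(K/Q) = V_4 (Klein four-group, Z/2Z × Z/2Z)

f factors as (x^2 - 30)(x^2 - 101), so the splitting field is K = Q(sqrt(30), sqrt(101)). The elements 30, 101, 3030 are all non-squares in Q, so sqrt(30) and sqrt(101) generate independent quadratic extensions. Thus [K:Q] = 4 and Gal(K/Q) is generated by the two order-2 automorphisms sqrt(30) ↦ -sqrt(30) and sqrt(101) ↦ -sqrt(101), giving V_4.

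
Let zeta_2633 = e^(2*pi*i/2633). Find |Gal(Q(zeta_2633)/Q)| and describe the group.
|Gal(Q(zeta_2633)/Q)| = phi(2633) = 2632; group ≅ (Z/2633Z)^* ≅ Z/2632Z

The n-th cyclotomic polynomial Φ_2633(x) is the minimal polynomial of zeta_2633 over Q and has degree phi(2633) = 2632. So Q(zeta_2633) is a degree-2632 Galois extension with Galois group (Z/2633Z)^*. (Z/2633Z)^* is cyclic since 2633 is an odd prime power (or 4). Hence Gal(Q(zeta_2633)/Q) ≅ Z/2632Z.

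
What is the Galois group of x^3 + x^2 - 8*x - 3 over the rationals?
Gal(K/Q) = S_3 (symmetric group of order 6)

Compute the discriminant of x^3 + (1)*x^2 + (-8)*x + (-3): Δ = 2313. Since Δ is not a rational square, the Galois group is not contained in A_3; it must be the full S_3 (irreducibility of the cubic rules out anything smaller).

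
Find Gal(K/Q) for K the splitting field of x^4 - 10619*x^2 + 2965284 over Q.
Gal(K/Q) = Z/2Z (cyclic of order 2)

f factors as (x^2 - 10332)(x^2 - 287), so the splitting field is K = Q(sqrt(10332), sqrt(287)). The squarefree part of 10332 is 287 and the squarefree part of 287 is also 287, so sqrt(10332) and sqrt(287) are both rational multiples of sqrt(287). Hence Q(sqrt(10332)) = Q(sqrt(287)) = Q(sqrt(287)), and the splitting field collapses to a single degree-2 extension with Galois group Z/2Z.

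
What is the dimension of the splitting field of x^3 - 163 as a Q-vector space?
[K:Q] = 6

x^3 - 163 has one real root r = 163^(1/3) and two complex roots r*zeta_3, r*zeta_3^2 where zeta_3 = e^(2*pi*i/3). The splitting field is Q(r, zeta_3). [Q(r):Q] = 3 and [Q(zeta_3):Q] = 2 with gcd = 1, so [Q(r, zeta_3):Q] = 3 * 2 = 6.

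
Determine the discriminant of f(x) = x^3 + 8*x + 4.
Δ = -2480

For a depressed cubic x^3 + p x + q the discriminant is Δ = -4 p^3 - 27 q^2 = -4*(8)^3 - 27*(4)^2 = -2048 - 432 = -2480.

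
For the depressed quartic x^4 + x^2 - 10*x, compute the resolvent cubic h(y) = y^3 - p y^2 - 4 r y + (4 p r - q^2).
h(y) = y^3 - y^2 - 100

Identify coefficients: p = 1, q = -10, r = 0.
Plug into h(y) = y^3 - p y^2 - 4 r y + (4 p r - q^2):
  h(y) = y^3 - (1) y^2 - 4*(0) y + (4*(1)*(0) - (-10)^2)
       = y^3 + (-1) y^2 + (0) y + (-100).
Simplifying: h(y) = y^3 - y^2 - 100.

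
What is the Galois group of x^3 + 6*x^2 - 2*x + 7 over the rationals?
Gal(K/Q) = S_3 (symmetric group of order 6)

Compute the discriminant of x^3 + (6)*x^2 + (-2)*x + (7): Δ = -8707. Since Δ is not a rational square, the Galois group is not contained in A_3; it must be the full S_3 (irreducibility of the cubic rules out anything smaller).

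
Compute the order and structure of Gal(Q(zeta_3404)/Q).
|Gal(Q(zeta_3404)/Q)| = phi(3404) = 1584; group ≅ (Z/3404Z)^* ≅ Z/2Z × Z/22Z × Z/36Z

The n-th cyclotomic polynomial Φ_3404(x) is the minimal polynomial of zeta_3404 over Q and has degree phi(3404) = 1584. So Q(zeta_3404) is a degree-1584 Galois extension with Galois group (Z/3404Z)^*. By CRT, (Z/3404Z)^* ≅ (Z/4Z)^* × (Z/23Z)^* × (Z/37Z)^*. Each prime-power unit group is (Z/4Z)^* ≅ Z/2Z; (Z/23Z)^* ≅ Z/22Z; (Z/37Z)^* ≅ Z/36Z. Hence Gal(Q(zeta_3404)/Q) ≅ Z/2Z × Z/22Z × Z/36Z.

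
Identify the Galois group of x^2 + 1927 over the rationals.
Gal(K/Q) = Z/2Z (cyclic of order 2)

x^2 + 1927 is irreducible over Q since -1927 is not a rational square. The splitting field Q(sqrt(-1927)) has degree 2 over Q, and its unique nontrivial automorphism is sqrt(-1927) ↦ -sqrt(-1927). Hence Gal(Q(sqrt(-1927))/Q) = Z/2Z.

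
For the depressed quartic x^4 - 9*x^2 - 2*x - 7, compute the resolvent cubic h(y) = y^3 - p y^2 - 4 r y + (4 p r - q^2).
h(y) = y^3 + 9*y^2 + 28*y + 248

Identify coefficients: p = -9, q = -2, r = -7.
Plug into h(y) = y^3 - p y^2 - 4 r y + (4 p r - q^2):
  h(y) = y^3 - (-9) y^2 - 4*(-7) y + (4*(-9)*(-7) - (-2)^2)
       = y^3 + (9) y^2 + (28) y + (248).
Simplifying: h(y) = y^3 + 9*y^2 + 28*y + 248.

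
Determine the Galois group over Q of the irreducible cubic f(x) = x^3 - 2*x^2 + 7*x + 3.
Gal(K/Q) = S_3 (symmetric group of order 6)

Compute the discriminant of x^3 + (-2)*x^2 + (7)*x + (3): Δ = -2079. Since Δ is not a rational square, the Galois group is not contained in A_3; it must be the full S_3 (irreducibility of the cubic rules out anything smaller).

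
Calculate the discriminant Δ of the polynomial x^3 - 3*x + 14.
Δ = -5184

For a depressed cubic x^3 + p x + q the discriminant is Δ = -4 p^3 - 27 q^2 = -4*(-3)^3 - 27*(14)^2 = 108 - 5292 = -5184.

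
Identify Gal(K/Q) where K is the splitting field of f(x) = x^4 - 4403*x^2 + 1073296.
Gal(K/Q) = Z/2Z (cyclic of order 2)

f factors as (x^2 - 259)(x^2 - 4144), so the splitting field is K = Q(sqrt(259), sqrt(4144)). The squarefree part of 259 is 259 and the squarefree part of 4144 is also 259, so sqrt(259) and sqrt(4144) are both rational multiples of sqrt(259). Hence Q(sqrt(259)) = Q(sqrt(4144)) = Q(sqrt(259)), and the splitting field collapses to a single degree-2 extension with Galois group Z/2Z.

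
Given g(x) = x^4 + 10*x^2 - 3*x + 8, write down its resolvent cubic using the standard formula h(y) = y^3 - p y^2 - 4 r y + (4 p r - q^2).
h(y) = y^3 - 10*y^2 - 32*y + 311

Identify coefficients: p = 10, q = -3, r = 8.
Plug into h(y) = y^3 - p y^2 - 4 r y + (4 p r - q^2):
  h(y) = y^3 - (10) y^2 - 4*(8) y + (4*(10)*(8) - (-3)^2)
       = y^3 + (-10) y^2 + (-32) y + (311).
Simplifying: h(y) = y^3 - 10*y^2 - 32*y + 311.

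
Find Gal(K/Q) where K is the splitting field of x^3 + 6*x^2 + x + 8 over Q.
Gal(K/Q) = S_3 (symmetric group of order 6)

Compute the discriminant of x^3 + (6)*x^2 + (1)*x + (8): Δ = -7744. Since Δ is not a rational square, the Galois group is not contained in A_3; it must be the full S_3 (irreducibility of the cubic rules out anything smaller).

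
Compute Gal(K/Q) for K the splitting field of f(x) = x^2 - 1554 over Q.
Gal(K/Q) = Z/2Z (cyclic of order 2)

x^2 - 1554 is irreducible over Q since 1554 is not a rational square. The splitting field Q(sqrt(1554)) has degree 2 over Q, and its unique nontrivial automorphism is sqrt(1554) ↦ -sqrt(1554). Hence Gal(Q(sqrt(1554))/Q) = Z/2Z.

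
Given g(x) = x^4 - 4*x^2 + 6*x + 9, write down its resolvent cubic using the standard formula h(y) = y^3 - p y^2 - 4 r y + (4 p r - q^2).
h(y) = y^3 + 4*y^2 - 36*y - 180

Identify coefficients: p = -4, q = 6, r = 9.
Plug into h(y) = y^3 - p y^2 - 4 r y + (4 p r - q^2):
  h(y) = y^3 - (-4) y^2 - 4*(9) y + (4*(-4)*(9) - (6)^2)
       = y^3 + (4) y^2 + (-36) y + (-180).
Simplifying: h(y) = y^3 + 4*y^2 - 36*y - 180.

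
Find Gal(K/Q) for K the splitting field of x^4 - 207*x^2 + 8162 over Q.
Gal(K/Q) = V_4 (Klein four-group, Z/2Z × Z/2Z)

f factors as (x^2 - 154)(x^2 - 53), so the splitting field is K = Q(sqrt(154), sqrt(53)). The elements 154, 53, 8162 are all non-squares in Q, so sqrt(154) and sqrt(53) generate independent quadratic extensions. Thus [K:Q] = 4 and Gal(K/Q) is generated by the two order-2 automorphisms sqrt(154) ↦ -sqrt(154) and sqrt(53) ↦ -sqrt(53), giving V_4.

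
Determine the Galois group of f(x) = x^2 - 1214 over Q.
Gal(K/Q) = Z/2Z (cyclic of order 2)

x^2 - 1214 is irreducible over Q since 1214 is not a rational square. The splitting field Q(sqrt(1214)) has degree 2 over Q, and its unique nontrivial automorphism is sqrt(1214) ↦ -sqrt(1214). Hence Gal(Q(sqrt(1214))/Q) = Z/2Z.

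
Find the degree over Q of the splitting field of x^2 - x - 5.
[K:Q] = 2

The discriminant of x^2 + (-1)*x + (-5) is b^2 - 4c = 1 - (-20) = 21. Since 21 is not a perfect square in Q, the polynomial is irreducible over Q. Its two roots generate a degree-2 extension, so [K:Q] = 2.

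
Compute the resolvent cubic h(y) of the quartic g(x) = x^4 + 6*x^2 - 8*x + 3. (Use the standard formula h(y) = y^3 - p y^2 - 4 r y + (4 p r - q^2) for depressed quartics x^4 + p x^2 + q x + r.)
h(y) = y^3 - 6*y^2 - 12*y + 8

Identify coefficients: p = 6, q = -8, r = 3.
Plug into h(y) = y^3 - p y^2 - 4 r y + (4 p r - q^2):
  h(y) = y^3 - (6) y^2 - 4*(3) y + (4*(6)*(3) - (-8)^2)
       = y^3 + (-6) y^2 + (-12) y + (8).
Simplifying: h(y) = y^3 - 6*y^2 - 12*y + 8.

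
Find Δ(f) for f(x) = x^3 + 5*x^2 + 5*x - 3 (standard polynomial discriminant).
Δ = 32

For x^3 + a x^2 + b x + c the discriminant is Δ = 18 a b c - 4 a^3 c + a^2 b^2 - 4 b^3 - 27 c^2.
Plug a = 5, b = 5, c = -3:
  18*(5)*(5)*(-3) - 4*(5)^3*(-3) + (5)^2*(5)^2 - 4*(5)^3 - 27*(-3)^2
  = -1350 + (1500) + 625 + (-500) + (-243)
  = 32.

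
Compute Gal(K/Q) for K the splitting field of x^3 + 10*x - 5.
Gal(K/Q) = S_3 (symmetric group of order 6)

Compute the discriminant of x^3 + (0)*x^2 + (10)*x + (-5): Δ = -4675. Since Δ is not a rational square, the Galois group is not contained in A_3; it must be the full S_3 (irreducibility of the cubic rules out anything smaller).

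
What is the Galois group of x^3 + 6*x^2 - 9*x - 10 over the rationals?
Gal(K/Q) = S_3 (symmetric group of order 6)

Compute the discriminant of x^3 + (6)*x^2 + (-9)*x + (-10): Δ = 21492. Since Δ is not a rational square, the Galois group is not contained in A_3; it must be the full S_3 (irreducibility of the cubic rules out anything smaller).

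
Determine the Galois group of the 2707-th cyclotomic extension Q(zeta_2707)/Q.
|Gal(Q(zeta_2707)/Q)| = phi(2707) = 2706; group ≅ (Z/2707Z)^* ≅ Z/2706Z

The n-th cyclotomic polynomial Φ_2707(x) is the minimal polynomial of zeta_2707 over Q and has degree phi(2707) = 2706. So Q(zeta_2707) is a degree-2706 Galois extension with Galois group (Z/2707Z)^*. (Z/2707Z)^* is cyclic since 2707 is an odd prime power (or 4). Hence Gal(Q(zeta_2707)/Q) ≅ Z/2706Z.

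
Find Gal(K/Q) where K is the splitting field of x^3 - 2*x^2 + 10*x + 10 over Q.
Gal(K/Q) = S_3 (symmetric group of order 6)

Compute the discriminant of x^3 + (-2)*x^2 + (10)*x + (10): Δ = -9580. Since Δ is not a rational square, the Galois group is not contained in A_3; it must be the full S_3 (irreducibility of the cubic rules out anything smaller).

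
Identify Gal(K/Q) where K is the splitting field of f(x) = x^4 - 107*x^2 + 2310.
Gal(K/Q) = V_4 (Klein four-group, Z/2Z × Z/2Z)

f factors as (x^2 - 77)(x^2 - 30), so the splitting field is K = Q(sqrt(77), sqrt(30)). The elements 77, 30, 2310 are all non-squares in Q, so sqrt(77) and sqrt(30) generate independent quadratic extensions. Thus [K:Q] = 4 and Gal(K/Q) is generated by the two order-2 automorphisms sqrt(77) ↦ -sqrt(77) and sqrt(30) ↦ -sqrt(30), giving V_4.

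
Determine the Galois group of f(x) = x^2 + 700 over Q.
Gal(K/Q) = Z/2Z (cyclic of order 2)

x^2 + 700 is irreducible over Q since -700 is not a rational square. The splitting field Q(sqrt(-700)) has degree 2 over Q, and its unique nontrivial automorphism is sqrt(-700) ↦ -sqrt(-700). Hence Gal(Q(sqrt(-700))/Q) = Z/2Z.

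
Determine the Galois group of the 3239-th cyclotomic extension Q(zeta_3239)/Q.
|Gal(Q(zeta_3239)/Q)| = phi(3239) = 3120; group ≅ (Z/3239Z)^* ≅ Z/40Z × Z/78Z

The n-th cyclotomic polynomial Φ_3239(x) is the minimal polynomial of zeta_3239 over Q and has degree phi(3239) = 3120. So Q(zeta_3239) is a degree-3120 Galois extension with Galois group (Z/3239Z)^*. By CRT, (Z/3239Z)^* ≅ (Z/41Z)^* × (Z/79Z)^*. Each prime-power unit group is (Z/41Z)^* ≅ Z/40Z; (Z/79Z)^* ≅ Z/78Z. Hence Gal(Q(zeta_3239)/Q) ≅ Z/40Z × Z/78Z.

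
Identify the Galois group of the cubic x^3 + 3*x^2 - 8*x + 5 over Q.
Gal(K/Q) = S_3 (symmetric group of order 6)

Compute the discriminant of x^3 + (3)*x^2 + (-8)*x + (5): Δ = -751. Since Δ is not a rational square, the Galois group is not contained in A_3; it must be the full S_3 (irreducibility of the cubic rules out anything smaller).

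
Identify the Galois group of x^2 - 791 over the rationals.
Gal(K/Q) = Z/2Z (cyclic of order 2)

x^2 - 791 is irreducible over Q since 791 is not a rational square. The splitting field Q(sqrt(791)) has degree 2 over Q, and its unique nontrivial automorphism is sqrt(791) ↦ -sqrt(791). Hence Gal(Q(sqrt(791))/Q) = Z/2Z.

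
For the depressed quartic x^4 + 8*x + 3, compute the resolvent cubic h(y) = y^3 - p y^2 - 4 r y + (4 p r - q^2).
h(y) = y^3 - 12*y - 64

Identify coefficients: p = 0, q = 8, r = 3.
Plug into h(y) = y^3 - p y^2 - 4 r y + (4 p r - q^2):
  h(y) = y^3 - (0) y^2 - 4*(3) y + (4*(0)*(3) - (8)^2)
       = y^3 + (0) y^2 + (-12) y + (-64).
Simplifying: h(y) = y^3 - 12*y - 64.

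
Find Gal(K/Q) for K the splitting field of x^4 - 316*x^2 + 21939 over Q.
Gal(K/Q) = V_4 (Klein four-group, Z/2Z × Z/2Z)

f factors as (x^2 - 213)(x^2 - 103), so the splitting field is K = Q(sqrt(213), sqrt(103)). The elements 213, 103, 21939 are all non-squares in Q, so sqrt(213) and sqrt(103) generate independent quadratic extensions. Thus [K:Q] = 4 and Gal(K/Q) is generated by the two order-2 automorphisms sqrt(213) ↦ -sqrt(213) and sqrt(103) ↦ -sqrt(103), giving V_4.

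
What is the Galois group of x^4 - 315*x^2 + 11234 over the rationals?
Gal(K/Q) = V_4 (Klein four-group, Z/2Z × Z/2Z)

f factors as (x^2 - 41)(x^2 - 274), so the splitting field is K = Q(sqrt(41), sqrt(274)). The elements 41, 274, 11234 are all non-squares in Q, so sqrt(41) and sqrt(274) generate independent quadratic extensions. Thus [K:Q] = 4 and Gal(K/Q) is generated by the two order-2 automorphisms sqrt(41) ↦ -sqrt(41) and sqrt(274) ↦ -sqrt(274), giving V_4.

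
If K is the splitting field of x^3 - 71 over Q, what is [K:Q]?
[K:Q] = 6

x^3 - 71 has one real root r = 71^(1/3) and two complex roots r*zeta_3, r*zeta_3^2 where zeta_3 = e^(2*pi*i/3). The splitting field is Q(r, zeta_3). [Q(r):Q] = 3 and [Q(zeta_3):Q] = 2 with gcd = 1, so [Q(r, zeta_3):Q] = 3 * 2 = 6.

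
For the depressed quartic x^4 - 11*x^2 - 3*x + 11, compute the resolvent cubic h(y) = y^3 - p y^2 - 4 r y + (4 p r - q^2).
h(y) = y^3 + 11*y^2 - 44*y - 493

Identify coefficients: p = -11, q = -3, r = 11.
Plug into h(y) = y^3 - p y^2 - 4 r y + (4 p r - q^2):
  h(y) = y^3 - (-11) y^2 - 4*(11) y + (4*(-11)*(11) - (-3)^2)
       = y^3 + (11) y^2 + (-44) y + (-493).
Simplifying: h(y) = y^3 + 11*y^2 - 44*y - 493.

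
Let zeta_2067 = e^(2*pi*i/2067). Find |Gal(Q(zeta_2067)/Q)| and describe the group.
|Gal(Q(zeta_2067)/Q)| = phi(2067) = 1248; group ≅ (Z/2067Z)^* ≅ Z/2Z × Z/12Z × Z/52Z

The n-th cyclotomic polynomial Φ_2067(x) is the minimal polynomial of zeta_2067 over Q and has degree phi(2067) = 1248. So Q(zeta_2067) is a degree-1248 Galois extension with Galois group (Z/2067Z)^*. By CRT, (Z/2067Z)^* ≅ (Z/3Z)^* × (Z/13Z)^* × (Z/53Z)^*. Each prime-power unit group is (Z/3Z)^* ≅ Z/2Z; (Z/13Z)^* ≅ Z/12Z; (Z/53Z)^* ≅ Z/52Z. Hence Gal(Q(zeta_2067)/Q) ≅ Z/2Z × Z/12Z × Z/52Z.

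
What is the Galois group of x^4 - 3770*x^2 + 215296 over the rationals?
Gal(K/Q) = Z/2Z (cyclic of order 2)

f factors as (x^2 - 3712)(x^2 - 58), so the splitting field is K = Q(sqrt(3712), sqrt(58)). The squarefree part of 3712 is 58 and the squarefree part of 58 is also 58, so sqrt(3712) and sqrt(58) are both rational multiples of sqrt(58). Hence Q(sqrt(3712)) = Q(sqrt(58)) = Q(sqrt(58)), and the splitting field collapses to a single degree-2 extension with Galois group Z/2Z.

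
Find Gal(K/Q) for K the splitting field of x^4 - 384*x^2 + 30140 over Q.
Gal(K/Q) = V_4 (Klein four-group, Z/2Z × Z/2Z)

f factors as (x^2 - 274)(x^2 - 110), so the splitting field is K = Q(sqrt(274), sqrt(110)). The elements 274, 110, 30140 are all non-squares in Q, so sqrt(274) and sqrt(110) generate independent quadratic extensions. Thus [K:Q] = 4 and Gal(K/Q) is generated by the two order-2 automorphisms sqrt(274) ↦ -sqrt(274) and sqrt(110) ↦ -sqrt(110), giving V_4.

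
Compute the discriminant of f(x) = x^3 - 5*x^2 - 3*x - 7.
Δ = -6380

For x^3 + a x^2 + b x + c the discriminant is Δ = 18 a b c - 4 a^3 c + a^2 b^2 - 4 b^3 - 27 c^2.
Plug a = -5, b = -3, c = -7:
  18*(-5)*(-3)*(-7) - 4*(-5)^3*(-7) + (-5)^2*(-3)^2 - 4*(-3)^3 - 27*(-7)^2
  = -1890 + (-3500) + 225 + (108) + (-1323)
  = -6380.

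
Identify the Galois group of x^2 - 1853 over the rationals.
Gal(K/Q) = Z/2Z (cyclic of order 2)

x^2 - 1853 is irreducible over Q since 1853 is not a rational square. The splitting field Q(sqrt(1853)) has degree 2 over Q, and its unique nontrivial automorphism is sqrt(1853) ↦ -sqrt(1853). Hence Gal(Q(sqrt(1853))/Q) = Z/2Z.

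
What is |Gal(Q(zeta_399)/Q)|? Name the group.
|Gal(Q(zeta_399)/Q)| = phi(399) = 216; group ≅ (Z/399Z)^* ≅ Z/2Z × Z/6Z × Z/18Z

The n-th cyclotomic polynomial Φ_399(x) is the minimal polynomial of zeta_399 over Q and has degree phi(399) = 216. So Q(zeta_399) is a degree-216 Galois extension with Galois group (Z/399Z)^*. By CRT, (Z/399Z)^* ≅ (Z/3Z)^* × (Z/7Z)^* × (Z/19Z)^*. Each prime-power unit group is (Z/3Z)^* ≅ Z/2Z; (Z/7Z)^* ≅ Z/6Z; (Z/19Z)^* ≅ Z/18Z. Hence Gal(Q(zeta_399)/Q) ≅ Z/2Z × Z/6Z × Z/18Z.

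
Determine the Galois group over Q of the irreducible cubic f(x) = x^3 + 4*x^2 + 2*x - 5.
Gal(K/Q) = S_3 (symmetric group of order 6)

Compute the discriminant of x^3 + (4)*x^2 + (2)*x + (-5): Δ = -83. Since Δ is not a rational square, the Galois group is not contained in A_3; it must be the full S_3 (irreducibility of the cubic rules out anything smaller).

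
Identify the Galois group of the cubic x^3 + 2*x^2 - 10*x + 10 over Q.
Gal(K/Q) = S_3 (symmetric group of order 6)

Compute the discriminant of x^3 + (2)*x^2 + (-10)*x + (10): Δ = -2220. Since Δ is not a rational square, the Galois group is not contained in A_3; it must be the full S_3 (irreducibility of the cubic rules out anything smaller).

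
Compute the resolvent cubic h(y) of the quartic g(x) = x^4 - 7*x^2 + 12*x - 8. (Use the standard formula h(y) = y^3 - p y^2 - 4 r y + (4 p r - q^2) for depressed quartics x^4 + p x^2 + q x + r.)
h(y) = y^3 + 7*y^2 + 32*y + 80

Identify coefficients: p = -7, q = 12, r = -8.
Plug into h(y) = y^3 - p y^2 - 4 r y + (4 p r - q^2):
  h(y) = y^3 - (-7) y^2 - 4*(-8) y + (4*(-7)*(-8) - (12)^2)
       = y^3 + (7) y^2 + (32) y + (80).
Simplifying: h(y) = y^3 + 7*y^2 + 32*y + 80.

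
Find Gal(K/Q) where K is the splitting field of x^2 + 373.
Gal(K/Q) = Z/2Z (cyclic of order 2)

x^2 + 373 is irreducible over Q since -373 is not a rational square. The splitting field Q(sqrt(-373)) has degree 2 over Q, and its unique nontrivial automorphism is sqrt(-373) ↦ -sqrt(-373). Hence Gal(Q(sqrt(-373))/Q) = Z/2Z.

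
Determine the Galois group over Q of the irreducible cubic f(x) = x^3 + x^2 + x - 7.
Gal(K/Q) = S_3 (symmetric group of order 6)

Compute the discriminant of x^3 + (1)*x^2 + (1)*x + (-7): Δ = -1424. Since Δ is not a rational square, the Galois group is not contained in A_3; it must be the full S_3 (irreducibility of the cubic rules out anything smaller).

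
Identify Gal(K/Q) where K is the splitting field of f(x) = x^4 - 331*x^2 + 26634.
Gal(K/Q) = V_4 (Klein four-group, Z/2Z × Z/2Z)

f factors as (x^2 - 138)(x^2 - 193), so the splitting field is K = Q(sqrt(138), sqrt(193)). The elements 138, 193, 26634 are all non-squares in Q, so sqrt(138) and sqrt(193) generate independent quadratic extensions. Thus [K:Q] = 4 and Gal(K/Q) is generated by the two order-2 automorphisms sqrt(138) ↦ -sqrt(138) and sqrt(193) ↦ -sqrt(193), giving V_4.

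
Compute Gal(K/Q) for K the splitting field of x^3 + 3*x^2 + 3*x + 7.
Gal(K/Q) = S_3 (symmetric group of order 6)

Compute the discriminant of x^3 + (3)*x^2 + (3)*x + (7): Δ = -972. Since Δ is not a rational square, the Galois group is not contained in A_3; it must be the full S_3 (irreducibility of the cubic rules out anything smaller).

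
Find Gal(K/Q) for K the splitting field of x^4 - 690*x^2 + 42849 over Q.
Gal(K/Q) = Z/2Z (cyclic of order 2)

f factors as (x^2 - 69)(x^2 - 621), so the splitting field is K = Q(sqrt(69), sqrt(621)). The squarefree part of 69 is 69 and the squarefree part of 621 is also 69, so sqrt(69) and sqrt(621) are both rational multiples of sqrt(69). Hence Q(sqrt(69)) = Q(sqrt(621)) = Q(sqrt(69)), and the splitting field collapses to a single degree-2 extension with Galois group Z/2Z.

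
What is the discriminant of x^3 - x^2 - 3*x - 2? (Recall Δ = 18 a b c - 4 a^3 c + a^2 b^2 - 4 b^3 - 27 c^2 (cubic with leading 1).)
Δ = -107

For x^3 + a x^2 + b x + c the discriminant is Δ = 18 a b c - 4 a^3 c + a^2 b^2 - 4 b^3 - 27 c^2.
Plug a = -1, b = -3, c = -2:
  18*(-1)*(-3)*(-2) - 4*(-1)^3*(-2) + (-1)^2*(-3)^2 - 4*(-3)^3 - 27*(-2)^2
  = -108 + (-8) + 9 + (108) + (-108)
  = -107.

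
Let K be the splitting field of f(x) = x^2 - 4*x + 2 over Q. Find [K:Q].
[K:Q] = 2

The discriminant of x^2 + (-4)*x + (2) is b^2 - 4c = 16 - (8) = 8. Since 8 is not a perfect square in Q, the polynomial is irreducible over Q. Its two roots generate a degree-2 extension, so [K:Q] = 2.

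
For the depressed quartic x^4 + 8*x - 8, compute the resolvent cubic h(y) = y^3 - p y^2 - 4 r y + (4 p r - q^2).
h(y) = y^3 + 32*y - 64

Identify coefficients: p = 0, q = 8, r = -8.
Plug into h(y) = y^3 - p y^2 - 4 r y + (4 p r - q^2):
  h(y) = y^3 - (0) y^2 - 4*(-8) y + (4*(0)*(-8) - (8)^2)
       = y^3 + (0) y^2 + (32) y + (-64).
Simplifying: h(y) = y^3 + 32*y - 64.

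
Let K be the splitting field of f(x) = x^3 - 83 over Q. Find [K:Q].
[K:Q] = 6

x^3 - 83 has one real root r = 83^(1/3) and two complex roots r*zeta_3, r*zeta_3^2 where zeta_3 = e^(2*pi*i/3). The splitting field is Q(r, zeta_3). [Q(r):Q] = 3 and [Q(zeta_3):Q] = 2 with gcd = 1, so [Q(r, zeta_3):Q] = 3 * 2 = 6.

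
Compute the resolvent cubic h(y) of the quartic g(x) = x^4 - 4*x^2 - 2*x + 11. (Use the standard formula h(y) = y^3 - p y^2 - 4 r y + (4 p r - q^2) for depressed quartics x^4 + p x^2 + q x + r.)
h(y) = y^3 + 4*y^2 - 44*y - 180

Identify coefficients: p = -4, q = -2, r = 11.
Plug into h(y) = y^3 - p y^2 - 4 r y + (4 p r - q^2):
  h(y) = y^3 - (-4) y^2 - 4*(11) y + (4*(-4)*(11) - (-2)^2)
       = y^3 + (4) y^2 + (-44) y + (-180).
Simplifying: h(y) = y^3 + 4*y^2 - 44*y - 180.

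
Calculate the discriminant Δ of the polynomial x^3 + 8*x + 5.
Δ = -2723

For a depressed cubic x^3 + p x + q the discriminant is Δ = -4 p^3 - 27 q^2 = -4*(8)^3 - 27*(5)^2 = -2048 - 675 = -2723.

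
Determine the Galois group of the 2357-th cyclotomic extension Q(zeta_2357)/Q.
|Gal(Q(zeta_2357)/Q)| = phi(2357) = 2356; group ≅ (Z/2357Z)^* ≅ Z/2356Z

The n-th cyclotomic polynomial Φ_2357(x) is the minimal polynomial of zeta_2357 over Q and has degree phi(2357) = 2356. So Q(zeta_2357) is a degree-2356 Galois extension with Galois group (Z/2357Z)^*. (Z/2357Z)^* is cyclic since 2357 is an odd prime power (or 4). Hence Gal(Q(zeta_2357)/Q) ≅ Z/2356Z.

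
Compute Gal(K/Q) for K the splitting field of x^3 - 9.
Gal(K/Q) = S_3 (symmetric group of order 6)

Compute the discriminant of x^3 + (0)*x^2 + (0)*x + (-9): Δ = -2187. Since Δ is not a rational square, the Galois group is not contained in A_3; it must be the full S_3 (irreducibility of the cubic rules out anything smaller).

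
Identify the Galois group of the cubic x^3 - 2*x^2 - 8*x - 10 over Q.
Gal(K/Q) = S_3 (symmetric group of order 6)

Compute the discriminant of x^3 + (-2)*x^2 + (-8)*x + (-10): Δ = -3596. Since Δ is not a rational square, the Galois group is not contained in A_3; it must be the full S_3 (irreducibility of the cubic rules out anything smaller).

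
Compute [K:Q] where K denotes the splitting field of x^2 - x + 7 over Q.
[K:Q] = 2

The discriminant of x^2 + (-1)*x + (7) is b^2 - 4c = 1 - (28) = -27. Since -27 is not a perfect square in Q, the polynomial is irreducible over Q. Its two roots generate a degree-2 extension, so [K:Q] = 2.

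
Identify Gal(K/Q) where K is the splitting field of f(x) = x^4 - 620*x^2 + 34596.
Gal(K/Q) = Z/2Z (cyclic of order 2)

f factors as (x^2 - 62)(x^2 - 558), so the splitting field is K = Q(sqrt(62), sqrt(558)). The squarefree part of 62 is 62 and the squarefree part of 558 is also 62, so sqrt(62) and sqrt(558) are both rational multiples of sqrt(62). Hence Q(sqrt(62)) = Q(sqrt(558)) = Q(sqrt(62)), and the splitting field collapses to a single degree-2 extension with Galois group Z/2Z.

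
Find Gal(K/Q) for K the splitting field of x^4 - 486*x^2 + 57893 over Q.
Gal(K/Q) = V_4 (Klein four-group, Z/2Z × Z/2Z)

f factors as (x^2 - 209)(x^2 - 277), so the splitting field is K = Q(sqrt(209), sqrt(277)). The elements 209, 277, 57893 are all non-squares in Q, so sqrt(209) and sqrt(277) generate independent quadratic extensions. Thus [K:Q] = 4 and Gal(K/Q) is generated by the two order-2 automorphisms sqrt(209) ↦ -sqrt(209) and sqrt(277) ↦ -sqrt(277), giving V_4.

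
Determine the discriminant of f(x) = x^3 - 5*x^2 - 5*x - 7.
Δ = -6848

For x^3 + a x^2 + b x + c the discriminant is Δ = 18 a b c - 4 a^3 c + a^2 b^2 - 4 b^3 - 27 c^2.
Plug a = -5, b = -5, c = -7:
  18*(-5)*(-5)*(-7) - 4*(-5)^3*(-7) + (-5)^2*(-5)^2 - 4*(-5)^3 - 27*(-7)^2
  = -3150 + (-3500) + 625 + (500) + (-1323)
  = -6848.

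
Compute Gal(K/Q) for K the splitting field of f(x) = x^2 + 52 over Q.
Gal(K/Q) = Z/2Z (cyclic of order 2)

x^2 + 52 is irreducible over Q since -52 is not a rational square. The splitting field Q(sqrt(-52)) has degree 2 over Q, and its unique nontrivial automorphism is sqrt(-52) ↦ -sqrt(-52). Hence Gal(Q(sqrt(-52))/Q) = Z/2Z.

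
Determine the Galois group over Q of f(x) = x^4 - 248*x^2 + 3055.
Gal(K/Q) = V_4 (Klein four-group, Z/2Z × Z/2Z)

f factors as (x^2 - 13)(x^2 - 235), so the splitting field is K = Q(sqrt(13), sqrt(235)). The elements 13, 235, 3055 are all non-squares in Q, so sqrt(13) and sqrt(235) generate independent quadratic extensions. Thus [K:Q] = 4 and Gal(K/Q) is generated by the two order-2 automorphisms sqrt(13) ↦ -sqrt(13) and sqrt(235) ↦ -sqrt(235), giving V_4.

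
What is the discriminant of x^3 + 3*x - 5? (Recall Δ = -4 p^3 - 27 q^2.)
Δ = -783

For a depressed cubic x^3 + p x + q the discriminant is Δ = -4 p^3 - 27 q^2 = -4*(3)^3 - 27*(-5)^2 = -108 - 675 = -783.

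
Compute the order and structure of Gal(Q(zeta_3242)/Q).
|Gal(Q(zeta_3242)/Q)| = phi(3242) = 1620; group ≅ (Z/3242Z)^* ≅ Z/1620Z

The n-th cyclotomic polynomial Φ_3242(x) is the minimal polynomial of zeta_3242 over Q and has degree phi(3242) = 1620. So Q(zeta_3242) is a degree-1620 Galois extension with Galois group (Z/3242Z)^*. By CRT, (Z/3242Z)^* ≅ (Z/2Z)^* × (Z/1621Z)^*. Each prime-power unit group is (Z/2Z)^* ≅ trivial group (order 1); (Z/1621Z)^* ≅ Z/1620Z. Hence Gal(Q(zeta_3242)/Q) ≅ Z/1620Z.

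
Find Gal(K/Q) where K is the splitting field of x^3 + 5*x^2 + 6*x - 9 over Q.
Gal(K/Q) = S_3 (symmetric group of order 6)

Compute the discriminant of x^3 + (5)*x^2 + (6)*x + (-9): Δ = -2511. Since Δ is not a rational square, the Galois group is not contained in A_3; it must be the full S_3 (irreducibility of the cubic rules out anything smaller).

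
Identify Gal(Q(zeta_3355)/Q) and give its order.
|Gal(Q(zeta_3355)/Q)| = phi(3355) = 2400; group ≅ (Z/3355Z)^* ≅ Z/4Z × Z/10Z × Z/60Z

The n-th cyclotomic polynomial Φ_3355(x) is the minimal polynomial of zeta_3355 over Q and has degree phi(3355) = 2400. So Q(zeta_3355) is a degree-2400 Galois extension with Galois group (Z/3355Z)^*. By CRT, (Z/3355Z)^* ≅ (Z/5Z)^* × (Z/11Z)^* × (Z/61Z)^*. Each prime-power unit group is (Z/5Z)^* ≅ Z/4Z; (Z/11Z)^* ≅ Z/10Z; (Z/61Z)^* ≅ Z/60Z. Hence Gal(Q(zeta_3355)/Q) ≅ Z/4Z × Z/10Z × Z/60Z.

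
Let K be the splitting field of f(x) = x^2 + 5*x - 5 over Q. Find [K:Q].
[K:Q] = 2

The discriminant of x^2 + (5)*x + (-5) is b^2 - 4c = 25 - (-20) = 45. Since 45 is not a perfect square in Q, the polynomial is irreducible over Q. Its two roots generate a degree-2 extension, so [K:Q] = 2.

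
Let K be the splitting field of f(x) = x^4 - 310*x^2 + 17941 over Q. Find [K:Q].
[K:Q] = 4

f factors as (x^2 - 77)(x^2 - 233); the splitting field is K = Q(sqrt(77), sqrt(233)). Since 77, 233, and 17941 are all non-squares in Q, the three subfields Q(sqrt(77)), Q(sqrt(233)), Q(sqrt(17941)) are distinct degree-2 extensions, so [K:Q] = 4 (Klein four Galois group).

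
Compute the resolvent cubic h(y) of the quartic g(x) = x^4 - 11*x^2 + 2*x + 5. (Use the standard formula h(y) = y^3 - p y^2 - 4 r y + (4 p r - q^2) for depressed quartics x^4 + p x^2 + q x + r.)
h(y) = y^3 + 11*y^2 - 20*y - 224

Identify coefficients: p = -11, q = 2, r = 5.
Plug into h(y) = y^3 - p y^2 - 4 r y + (4 p r - q^2):
  h(y) = y^3 - (-11) y^2 - 4*(5) y + (4*(-11)*(5) - (2)^2)
       = y^3 + (11) y^2 + (-20) y + (-224).
Simplifying: h(y) = y^3 + 11*y^2 - 20*y - 224.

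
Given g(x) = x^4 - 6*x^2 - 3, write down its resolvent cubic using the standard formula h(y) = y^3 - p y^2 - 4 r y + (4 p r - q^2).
h(y) = y^3 + 6*y^2 + 12*y + 72

Identify coefficients: p = -6, q = 0, r = -3.
Plug into h(y) = y^3 - p y^2 - 4 r y + (4 p r - q^2):
  h(y) = y^3 - (-6) y^2 - 4*(-3) y + (4*(-6)*(-3) - (0)^2)
       = y^3 + (6) y^2 + (12) y + (72).
Simplifying: h(y) = y^3 + 6*y^2 + 12*y + 72.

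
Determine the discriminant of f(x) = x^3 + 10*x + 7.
Δ = -5323

For a depressed cubic x^3 + p x + q the discriminant is Δ = -4 p^3 - 27 q^2 = -4*(10)^3 - 27*(7)^2 = -4000 - 1323 = -5323.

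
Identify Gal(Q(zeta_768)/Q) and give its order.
|Gal(Q(zeta_768)/Q)| = phi(768) = 256; group ≅ (Z/768Z)^* ≅ Z/2Z × Z/2Z × Z/64Z

The n-th cyclotomic polynomial Φ_768(x) is the minimal polynomial of zeta_768 over Q and has degree phi(768) = 256. So Q(zeta_768) is a degree-256 Galois extension with Galois group (Z/768Z)^*. By CRT, (Z/768Z)^* ≅ (Z/256Z)^* × (Z/3Z)^*. Each prime-power unit group is (Z/256Z)^* ≅ Z/2Z × Z/64Z; (Z/3Z)^* ≅ Z/2Z. Hence Gal(Q(zeta_768)/Q) ≅ Z/2Z × Z/2Z × Z/64Z.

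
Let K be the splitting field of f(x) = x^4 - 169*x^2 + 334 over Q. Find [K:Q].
[K:Q] = 4

f factors as (x^2 - 167)(x^2 - 2); the splitting field is K = Q(sqrt(167), sqrt(2)). Since 167, 2, and 334 are all non-squares in Q, the three subfields Q(sqrt(167)), Q(sqrt(2)), Q(sqrt(334)) are distinct degree-2 extensions, so [K:Q] = 4 (Klein four Galois group).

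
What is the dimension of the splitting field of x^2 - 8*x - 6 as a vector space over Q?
[K:Q] = 2

The discriminant of x^2 + (-8)*x + (-6) is b^2 - 4c = 64 - (-24) = 88. Since 88 is not a perfect square in Q, the polynomial is irreducible over Q. Its two roots generate a degree-2 extension, so [K:Q] = 2.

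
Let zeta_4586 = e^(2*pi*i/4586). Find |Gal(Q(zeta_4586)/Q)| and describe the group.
|Gal(Q(zeta_4586)/Q)| = phi(4586) = 2292; group ≅ (Z/4586Z)^* ≅ Z/2292Z

The n-th cyclotomic polynomial Φ_4586(x) is the minimal polynomial of zeta_4586 over Q and has degree phi(4586) = 2292. So Q(zeta_4586) is a degree-2292 Galois extension with Galois group (Z/4586Z)^*. By CRT, (Z/4586Z)^* ≅ (Z/2Z)^* × (Z/2293Z)^*. Each prime-power unit group is (Z/2Z)^* ≅ trivial group (order 1); (Z/2293Z)^* ≅ Z/2292Z. Hence Gal(Q(zeta_4586)/Q) ≅ Z/2292Z.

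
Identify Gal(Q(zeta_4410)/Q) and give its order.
|Gal(Q(zeta_4410)/Q)| = phi(4410) = 1008; group ≅ (Z/4410Z)^* ≅ Z/4Z × Z/6Z × Z/42Z

The n-th cyclotomic polynomial Φ_4410(x) is the minimal polynomial of zeta_4410 over Q and has degree phi(4410) = 1008. So Q(zeta_4410) is a degree-1008 Galois extension with Galois group (Z/4410Z)^*. By CRT, (Z/4410Z)^* ≅ (Z/2Z)^* × (Z/9Z)^* × (Z/5Z)^* × (Z/49Z)^*. Each prime-power unit group is (Z/2Z)^* ≅ trivial group (order 1); (Z/9Z)^* ≅ Z/6Z; (Z/5Z)^* ≅ Z/4Z; (Z/49Z)^* ≅ Z/42Z. Hence Gal(Q(zeta_4410)/Q) ≅ Z/4Z × Z/6Z × Z/42Z.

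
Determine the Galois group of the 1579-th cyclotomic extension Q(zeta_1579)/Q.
|Gal(Q(zeta_1579)/Q)| = phi(1579) = 1578; group ≅ (Z/1579Z)^* ≅ Z/1578Z

The n-th cyclotomic polynomial Φ_1579(x) is the minimal polynomial of zeta_1579 over Q and has degree phi(1579) = 1578. So Q(zeta_1579) is a degree-1578 Galois extension with Galois group (Z/1579Z)^*. (Z/1579Z)^* is cyclic since 1579 is an odd prime power (or 4). Hence Gal(Q(zeta_1579)/Q) ≅ Z/1578Z.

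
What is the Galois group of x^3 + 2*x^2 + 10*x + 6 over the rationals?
Gal(K/Q) = S_3 (symmetric group of order 6)

Compute the discriminant of x^3 + (2)*x^2 + (10)*x + (6): Δ = -2604. Since Δ is not a rational square, the Galois group is not contained in A_3; it must be the full S_3 (irreducibility of the cubic rules out anything smaller).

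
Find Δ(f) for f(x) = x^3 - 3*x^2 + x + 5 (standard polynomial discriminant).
Δ = -400

For x^3 + a x^2 + b x + c the discriminant is Δ = 18 a b c - 4 a^3 c + a^2 b^2 - 4 b^3 - 27 c^2.
Plug a = -3, b = 1, c = 5:
  18*(-3)*(1)*(5) - 4*(-3)^3*(5) + (-3)^2*(1)^2 - 4*(1)^3 - 27*(5)^2
  = -270 + (540) + 9 + (-4) + (-675)
  = -400.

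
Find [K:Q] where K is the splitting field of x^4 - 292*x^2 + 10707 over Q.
[K:Q] = 4

f factors as (x^2 - 249)(x^2 - 43); the splitting field is K = Q(sqrt(249), sqrt(43)). Since 249, 43, and 10707 are all non-squares in Q, the three subfields Q(sqrt(249)), Q(sqrt(43)), Q(sqrt(10707)) are distinct degree-2 extensions, so [K:Q] = 4 (Klein four Galois group).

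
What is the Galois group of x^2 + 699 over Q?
Gal(K/Q) = Z/2Z (cyclic of order 2)

x^2 + 699 is irreducible over Q since -699 is not a rational square. The splitting field Q(sqrt(-699)) has degree 2 over Q, and its unique nontrivial automorphism is sqrt(-699) ↦ -sqrt(-699). Hence Gal(Q(sqrt(-699))/Q) = Z/2Z.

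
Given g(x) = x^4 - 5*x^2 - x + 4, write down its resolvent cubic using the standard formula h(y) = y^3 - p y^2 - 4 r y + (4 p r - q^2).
h(y) = y^3 + 5*y^2 - 16*y - 81

Identify coefficients: p = -5, q = -1, r = 4.
Plug into h(y) = y^3 - p y^2 - 4 r y + (4 p r - q^2):
  h(y) = y^3 - (-5) y^2 - 4*(4) y + (4*(-5)*(4) - (-1)^2)
       = y^3 + (5) y^2 + (-16) y + (-81).
Simplifying: h(y) = y^3 + 5*y^2 - 16*y - 81.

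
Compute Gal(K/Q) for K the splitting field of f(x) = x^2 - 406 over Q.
Gal(K/Q) = Z/2Z (cyclic of order 2)

x^2 - 406 is irreducible over Q since 406 is not a rational square. The splitting field Q(sqrt(406)) has degree 2 over Q, and its unique nontrivial automorphism is sqrt(406) ↦ -sqrt(406). Hence Gal(Q(sqrt(406))/Q) = Z/2Z.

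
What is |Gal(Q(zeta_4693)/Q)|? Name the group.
|Gal(Q(zeta_4693)/Q)| = phi(4693) = 4104; group ≅ (Z/4693Z)^* ≅ Z/12Z × Z/342Z

The n-th cyclotomic polynomial Φ_4693(x) is the minimal polynomial of zeta_4693 over Q and has degree phi(4693) = 4104. So Q(zeta_4693) is a degree-4104 Galois extension with Galois group (Z/4693Z)^*. By CRT, (Z/4693Z)^* ≅ (Z/13Z)^* × (Z/361Z)^*. Each prime-power unit group is (Z/13Z)^* ≅ Z/12Z; (Z/361Z)^* ≅ Z/342Z. Hence Gal(Q(zeta_4693)/Q) ≅ Z/12Z × Z/342Z.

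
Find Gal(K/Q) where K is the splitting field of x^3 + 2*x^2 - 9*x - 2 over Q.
Gal(K/Q) = A_3 (cyclic of order 3)

Compute the discriminant of x^3 + (2)*x^2 + (-9)*x + (-2): Δ = 3844. Since Δ is a perfect square (Δ = 62^2), the Galois group is contained in A_3. Irreducibility forces the group to be transitive on three roots, so Gal = A_3.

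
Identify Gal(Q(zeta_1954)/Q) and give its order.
|Gal(Q(zeta_1954)/Q)| = phi(1954) = 976; group ≅ (Z/1954Z)^* ≅ Z/976Z

The n-th cyclotomic polynomial Φ_1954(x) is the minimal polynomial of zeta_1954 over Q and has degree phi(1954) = 976. So Q(zeta_1954) is a degree-976 Galois extension with Galois group (Z/1954Z)^*. By CRT, (Z/1954Z)^* ≅ (Z/2Z)^* × (Z/977Z)^*. Each prime-power unit group is (Z/2Z)^* ≅ trivial group (order 1); (Z/977Z)^* ≅ Z/976Z. Hence Gal(Q(zeta_1954)/Q) ≅ Z/976Z.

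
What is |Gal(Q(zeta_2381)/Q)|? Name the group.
|Gal(Q(zeta_2381)/Q)| = phi(2381) = 2380; group ≅ (Z/2381Z)^* ≅ Z/2380Z

The n-th cyclotomic polynomial Φ_2381(x) is the minimal polynomial of zeta_2381 over Q and has degree phi(2381) = 2380. So Q(zeta_2381) is a degree-2380 Galois extension with Galois group (Z/2381Z)^*. (Z/2381Z)^* is cyclic since 2381 is an odd prime power (or 4). Hence Gal(Q(zeta_2381)/Q) ≅ Z/2380Z.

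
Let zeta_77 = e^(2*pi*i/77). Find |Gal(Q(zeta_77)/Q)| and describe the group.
|Gal(Q(zeta_77)/Q)| = phi(77) = 60; group ≅ (Z/77Z)^* ≅ Z/6Z × Z/10Z

The n-th cyclotomic polynomial Φ_77(x) is the minimal polynomial of zeta_77 over Q and has degree phi(77) = 60. So Q(zeta_77) is a degree-60 Galois extension with Galois group (Z/77Z)^*. By CRT, (Z/77Z)^* ≅ (Z/7Z)^* × (Z/11Z)^*. Each prime-power unit group is (Z/7Z)^* ≅ Z/6Z; (Z/11Z)^* ≅ Z/10Z. Hence Gal(Q(zeta_77)/Q) ≅ Z/6Z × Z/10Z.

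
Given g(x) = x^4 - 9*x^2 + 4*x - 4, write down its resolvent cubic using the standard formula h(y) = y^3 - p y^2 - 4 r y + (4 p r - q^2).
h(y) = y^3 + 9*y^2 + 16*y + 128

Identify coefficients: p = -9, q = 4, r = -4.
Plug into h(y) = y^3 - p y^2 - 4 r y + (4 p r - q^2):
  h(y) = y^3 - (-9) y^2 - 4*(-4) y + (4*(-9)*(-4) - (4)^2)
       = y^3 + (9) y^2 + (16) y + (128).
Simplifying: h(y) = y^3 + 9*y^2 + 16*y + 128.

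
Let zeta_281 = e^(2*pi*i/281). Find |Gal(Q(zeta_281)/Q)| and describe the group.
|Gal(Q(zeta_281)/Q)| = phi(281) = 280; group ≅ (Z/281Z)^* ≅ Z/280Z

The n-th cyclotomic polynomial Φ_281(x) is the minimal polynomial of zeta_281 over Q and has degree phi(281) = 280. So Q(zeta_281) is a degree-280 Galois extension with Galois group (Z/281Z)^*. (Z/281Z)^* is cyclic since 281 is an odd prime power (or 4). Hence Gal(Q(zeta_281)/Q) ≅ Z/280Z.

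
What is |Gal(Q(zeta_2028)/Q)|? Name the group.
|Gal(Q(zeta_2028)/Q)| = phi(2028) = 624; group ≅ (Z/2028Z)^* ≅ Z/2Z × Z/2Z × Z/156Z

The n-th cyclotomic polynomial Φ_2028(x) is the minimal polynomial of zeta_2028 over Q and has degree phi(2028) = 624. So Q(zeta_2028) is a degree-624 Galois extension with Galois group (Z/2028Z)^*. By CRT, (Z/2028Z)^* ≅ (Z/4Z)^* × (Z/3Z)^* × (Z/169Z)^*. Each prime-power unit group is (Z/4Z)^* ≅ Z/2Z; (Z/3Z)^* ≅ Z/2Z; (Z/169Z)^* ≅ Z/156Z. Hence Gal(Q(zeta_2028)/Q) ≅ Z/2Z × Z/2Z × Z/156Z.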